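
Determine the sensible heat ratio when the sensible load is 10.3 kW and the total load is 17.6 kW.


SHR = Q_sensible / Q_total
SHR = 10.3 / 17.6
SHR = 0.585

0.585


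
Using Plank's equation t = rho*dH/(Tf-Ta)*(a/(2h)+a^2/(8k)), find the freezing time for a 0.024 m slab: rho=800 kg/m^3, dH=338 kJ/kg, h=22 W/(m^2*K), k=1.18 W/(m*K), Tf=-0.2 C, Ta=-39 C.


dT = -0.2 - (-39) = 38.8 K
term1 = a/(2h) = 0.024/(2*22) = 0.0005454545455
term2 = a^2/(8k) = 0.024^2/(8*1.18) = 0.00006101694915
t = rho*dH*1000/dT * (term1 + term2)
t = 800*338*1000/38.8 * (0.0005454545455 + 0.00006101694915)
t = 4227 s

4227


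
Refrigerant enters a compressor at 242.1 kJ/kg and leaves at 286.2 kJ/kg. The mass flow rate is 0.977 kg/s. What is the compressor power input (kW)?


dh = 286.2 - 242.1 = 44.1 kJ/kg
W = m_dot * dh = 0.977 * 44.1 = 43.09 kW

43.09


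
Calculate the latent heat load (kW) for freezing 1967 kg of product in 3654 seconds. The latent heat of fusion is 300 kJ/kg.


Q_lat = m * h_fg / t
Q_lat = 1967 * 300 / 3654
Q_lat = 161.49 kW

161.49


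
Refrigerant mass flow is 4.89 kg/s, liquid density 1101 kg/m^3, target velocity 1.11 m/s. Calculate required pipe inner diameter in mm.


A = m_dot / (rho * v) = 4.89 / (1101 * 1.11) = 0.004001276481 m^2
d = sqrt(4*A/pi) * 1000
d = 71.4 mm

71.4


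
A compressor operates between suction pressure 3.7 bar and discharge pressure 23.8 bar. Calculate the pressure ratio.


PR = P_high / P_low
PR = 23.8 / 3.7
PR = 6.432

6.432


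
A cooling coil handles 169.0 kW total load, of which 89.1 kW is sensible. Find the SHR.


SHR = Q_sensible / Q_total
SHR = 89.1 / 169.0
SHR = 0.527

0.527


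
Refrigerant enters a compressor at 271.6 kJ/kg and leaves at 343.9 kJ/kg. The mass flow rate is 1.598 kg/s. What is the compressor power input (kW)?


dh = 343.9 - 271.6 = 72.3 kJ/kg
W = m_dot * dh = 1.598 * 72.3 = 115.54 kW

115.54


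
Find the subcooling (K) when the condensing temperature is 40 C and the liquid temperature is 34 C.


Subcooling = T_cond - T_liquid
Subcooling = 40 - 34
Subcooling = 6 K

6


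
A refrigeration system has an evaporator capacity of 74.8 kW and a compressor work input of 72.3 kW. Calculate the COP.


COP = Q_evap / W
COP = 74.8 / 72.3
COP = 1.035

1.035


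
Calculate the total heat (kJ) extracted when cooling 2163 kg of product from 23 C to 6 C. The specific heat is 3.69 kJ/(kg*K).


dT = 23 - (6) = 17 K
Q = m * cp * dT = 2163 * 3.69 * 17
Q = 135685 kJ

135685


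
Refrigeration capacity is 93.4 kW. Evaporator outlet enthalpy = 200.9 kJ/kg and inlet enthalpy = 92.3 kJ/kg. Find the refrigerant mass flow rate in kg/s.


dh = 200.9 - 92.3 = 108.6 kJ/kg
m_dot = Q / dh = 93.4 / 108.6 = 0.86 kg/s

0.86


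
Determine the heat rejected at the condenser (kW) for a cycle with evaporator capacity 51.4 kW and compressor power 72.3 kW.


Q_cond = Q_evap + W
Q_cond = 51.4 + 72.3
Q_cond = 123.7 kW

123.7


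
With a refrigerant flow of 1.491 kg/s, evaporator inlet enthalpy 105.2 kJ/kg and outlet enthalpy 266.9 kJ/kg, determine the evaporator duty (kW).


dh = 266.9 - 105.2 = 161.7 kJ/kg
Q_evap = m_dot * dh = 1.491 * 161.7
Q_evap = 241.09 kW

241.09


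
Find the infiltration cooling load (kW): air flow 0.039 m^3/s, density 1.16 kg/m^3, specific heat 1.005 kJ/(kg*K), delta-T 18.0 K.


Q = V_dot * rho * cp * dT
Q = 0.039 * 1.16 * 1.005 * 18.0
Q = 0.818 kW

0.818


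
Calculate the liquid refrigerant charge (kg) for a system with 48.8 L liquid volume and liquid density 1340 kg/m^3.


Charge = V * rho / 1000
Charge = 48.8 * 1340 / 1000
Charge = 65.39 kg

65.39


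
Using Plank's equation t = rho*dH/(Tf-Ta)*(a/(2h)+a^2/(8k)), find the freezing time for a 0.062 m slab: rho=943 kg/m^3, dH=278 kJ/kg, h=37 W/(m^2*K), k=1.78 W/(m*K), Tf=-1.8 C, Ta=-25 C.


dT = -1.8 - (-25) = 23.2 K
term1 = a/(2h) = 0.062/(2*37) = 0.0008378378378
term2 = a^2/(8k) = 0.062^2/(8*1.78) = 0.0002699438202
t = rho*dH*1000/dT * (term1 + term2)
t = 943*278*1000/23.2 * (0.0008378378378 + 0.0002699438202)
t = 12518 s

12518


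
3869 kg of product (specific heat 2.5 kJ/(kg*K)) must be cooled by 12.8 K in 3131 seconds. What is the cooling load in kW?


Q = m * cp * dT / t
Q = 3869 * 2.5 * 12.8 / 3131
Q = 39.543 kW

39.543


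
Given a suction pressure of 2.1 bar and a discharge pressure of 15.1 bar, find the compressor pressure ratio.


PR = P_high / P_low
PR = 15.1 / 2.1
PR = 7.19

7.19


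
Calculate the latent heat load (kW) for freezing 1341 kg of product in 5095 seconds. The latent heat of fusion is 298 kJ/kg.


Q_lat = m * h_fg / t
Q_lat = 1341 * 298 / 5095
Q_lat = 78.43 kW

78.43


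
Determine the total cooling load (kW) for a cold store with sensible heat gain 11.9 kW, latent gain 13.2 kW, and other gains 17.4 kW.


Q_total = Q_s + Q_l + Q_misc
Q_total = 11.9 + 13.2 + 17.4
Q_total = 42.5 kW

42.5


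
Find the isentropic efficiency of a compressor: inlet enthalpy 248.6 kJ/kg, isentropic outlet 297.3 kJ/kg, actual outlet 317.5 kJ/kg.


dh_ideal = 297.3 - 248.6 = 48.7 kJ/kg
dh_actual = 317.5 - 248.6 = 68.9 kJ/kg
eta_s = dh_ideal / dh_actual = 48.7 / 68.9
eta_s = 0.7068

0.7068


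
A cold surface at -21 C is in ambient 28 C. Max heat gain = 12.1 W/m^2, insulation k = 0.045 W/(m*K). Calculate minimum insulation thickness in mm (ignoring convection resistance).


dT = 28 - (-21) = 49 K
thickness = k * dT / q_max * 1000
thickness = 0.045 * 49 / 12.1 * 1000
thickness = 182.2 mm

182.2


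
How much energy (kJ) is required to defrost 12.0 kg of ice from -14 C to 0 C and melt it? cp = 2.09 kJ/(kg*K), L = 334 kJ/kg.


Sensible heat = cp * dT = 2.09 * 14 = 29.26 kJ/kg
Total per kg = 29.26 + 334 = 363.26 kJ/kg
Q = m * total = 12.0 * 363.26
Q = 4359.1 kJ

4359.1


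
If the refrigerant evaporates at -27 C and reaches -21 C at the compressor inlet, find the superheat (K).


Superheat = T_suction - T_evap
Superheat = -21 - (-27)
Superheat = 6 K

6


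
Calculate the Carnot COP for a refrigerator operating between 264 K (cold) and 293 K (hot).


dT = 293 - 264 = 29 K
COP_carnot = T_cold / dT = 264 / 29
COP_carnot = 9.103

9.103


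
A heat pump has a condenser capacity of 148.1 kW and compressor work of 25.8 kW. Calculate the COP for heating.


COP_hp = Q_cond / W
COP_hp = 148.1 / 25.8
COP_hp = 5.74

5.74


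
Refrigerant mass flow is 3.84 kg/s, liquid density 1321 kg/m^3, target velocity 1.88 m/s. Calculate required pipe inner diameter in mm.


A = m_dot / (rho * v) = 3.84 / (1321 * 1.88) = 0.001546217405 m^2
d = sqrt(4*A/pi) * 1000
d = 44.4 mm

44.4


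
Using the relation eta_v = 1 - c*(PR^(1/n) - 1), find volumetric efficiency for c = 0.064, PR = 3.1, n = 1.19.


PR^(1/n) = 3.1^(1/1.19) = 2.58767057
eta_v = 1 - 0.064 * (2.58767057 - 1)
eta_v = 0.8984

0.8984


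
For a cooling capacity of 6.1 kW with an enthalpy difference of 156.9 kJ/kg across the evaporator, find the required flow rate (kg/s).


m_dot = Q / dh
m_dot = 6.1 / 156.9
m_dot = 0.0389 kg/s

0.0389


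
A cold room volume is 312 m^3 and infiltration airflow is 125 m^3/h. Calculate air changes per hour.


ACH = flow / volume
ACH = 125 / 312
ACH = 0.401

0.401


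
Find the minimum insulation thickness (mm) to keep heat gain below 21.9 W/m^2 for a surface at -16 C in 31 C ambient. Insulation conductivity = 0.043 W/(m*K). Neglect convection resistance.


dT = 31 - (-16) = 47 K
thickness = k * dT / q_max * 1000
thickness = 0.043 * 47 / 21.9 * 1000
thickness = 92.3 mm

92.3


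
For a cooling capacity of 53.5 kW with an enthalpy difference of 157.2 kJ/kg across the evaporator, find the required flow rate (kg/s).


m_dot = Q / dh
m_dot = 53.5 / 157.2
m_dot = 0.3403 kg/s

0.3403


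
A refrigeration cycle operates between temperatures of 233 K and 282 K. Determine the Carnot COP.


dT = 282 - 233 = 49 K
COP_carnot = T_cold / dT = 233 / 49
COP_carnot = 4.755

4.755


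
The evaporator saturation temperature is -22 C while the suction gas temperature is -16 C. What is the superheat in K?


Superheat = T_suction - T_evap
Superheat = -16 - (-22)
Superheat = 6 K

6


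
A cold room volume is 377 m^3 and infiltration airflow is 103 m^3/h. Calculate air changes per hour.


ACH = flow / volume
ACH = 103 / 377
ACH = 0.273

0.273


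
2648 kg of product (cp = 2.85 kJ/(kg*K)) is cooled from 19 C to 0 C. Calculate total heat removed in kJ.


dT = 19 - (0) = 19 K
Q = m * cp * dT = 2648 * 2.85 * 19
Q = 143389 kJ

143389


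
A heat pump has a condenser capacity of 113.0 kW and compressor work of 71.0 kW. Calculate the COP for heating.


COP_hp = Q_cond / W
COP_hp = 113.0 / 71.0
COP_hp = 1.592

1.592


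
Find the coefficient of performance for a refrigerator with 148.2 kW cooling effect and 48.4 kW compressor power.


COP = Q_evap / W
COP = 148.2 / 48.4
COP = 3.062

3.062


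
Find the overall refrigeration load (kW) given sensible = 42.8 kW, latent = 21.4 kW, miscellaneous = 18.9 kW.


Q_total = Q_s + Q_l + Q_misc
Q_total = 42.8 + 21.4 + 18.9
Q_total = 83.1 kW

83.1


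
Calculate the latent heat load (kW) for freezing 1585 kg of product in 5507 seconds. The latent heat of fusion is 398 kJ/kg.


Q_lat = m * h_fg / t
Q_lat = 1585 * 398 / 5507
Q_lat = 114.55 kW

114.55


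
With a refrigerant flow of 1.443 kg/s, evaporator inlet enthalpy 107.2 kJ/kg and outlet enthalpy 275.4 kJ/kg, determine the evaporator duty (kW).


dh = 275.4 - 107.2 = 168.2 kJ/kg
Q_evap = m_dot * dh = 1.443 * 168.2
Q_evap = 242.71 kW

242.71


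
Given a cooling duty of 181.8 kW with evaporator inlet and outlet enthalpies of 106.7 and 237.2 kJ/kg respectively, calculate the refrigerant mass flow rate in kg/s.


dh = 237.2 - 106.7 = 130.5 kJ/kg
m_dot = Q / dh = 181.8 / 130.5 = 1.3931 kg/s

1.3931


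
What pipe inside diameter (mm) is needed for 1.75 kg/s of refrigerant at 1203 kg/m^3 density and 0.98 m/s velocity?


A = m_dot / (rho * v) = 1.75 / (1203 * 0.98) = 0.001484384277 m^2
d = sqrt(4*A/pi) * 1000
d = 43.5 mm

43.5


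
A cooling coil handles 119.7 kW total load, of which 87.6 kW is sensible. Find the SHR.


SHR = Q_sensible / Q_total
SHR = 87.6 / 119.7
SHR = 0.732

0.732


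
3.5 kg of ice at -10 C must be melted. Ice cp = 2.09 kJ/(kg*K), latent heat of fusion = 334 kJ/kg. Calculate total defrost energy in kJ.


Sensible heat = cp * dT = 2.09 * 10 = 20.9 kJ/kg
Total per kg = 20.9 + 334 = 354.9 kJ/kg
Q = m * total = 3.5 * 354.9
Q = 1242.2 kJ

1242.2


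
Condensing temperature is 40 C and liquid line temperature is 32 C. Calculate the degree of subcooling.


Subcooling = T_cond - T_liquid
Subcooling = 40 - 32
Subcooling = 8 K

8


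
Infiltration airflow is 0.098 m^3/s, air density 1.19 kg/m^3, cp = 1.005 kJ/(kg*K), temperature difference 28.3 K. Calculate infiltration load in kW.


Q = V_dot * rho * cp * dT
Q = 0.098 * 1.19 * 1.005 * 28.3
Q = 3.317 kW

3.317


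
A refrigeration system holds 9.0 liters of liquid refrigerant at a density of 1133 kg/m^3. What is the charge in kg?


Charge = V * rho / 1000
Charge = 9.0 * 1133 / 1000
Charge = 10.2 kg

10.2


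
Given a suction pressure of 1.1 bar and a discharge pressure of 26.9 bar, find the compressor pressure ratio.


PR = P_high / P_low
PR = 26.9 / 1.1
PR = 24.455

24.455


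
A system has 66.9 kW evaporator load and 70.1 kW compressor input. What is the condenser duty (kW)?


Q_cond = Q_evap + W
Q_cond = 66.9 + 70.1
Q_cond = 137.0 kW

137.0


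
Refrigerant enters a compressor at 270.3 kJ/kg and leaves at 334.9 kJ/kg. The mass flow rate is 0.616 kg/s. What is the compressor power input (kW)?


dh = 334.9 - 270.3 = 64.6 kJ/kg
W = m_dot * dh = 0.616 * 64.6 = 39.79 kW

39.79


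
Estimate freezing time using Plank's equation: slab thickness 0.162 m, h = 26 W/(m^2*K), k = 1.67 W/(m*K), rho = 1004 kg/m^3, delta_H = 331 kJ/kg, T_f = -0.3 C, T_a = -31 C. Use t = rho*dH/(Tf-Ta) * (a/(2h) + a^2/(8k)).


dT = -0.3 - (-31) = 30.7 K
term1 = a/(2h) = 0.162/(2*26) = 0.003115384615
term2 = a^2/(8k) = 0.162^2/(8*1.67) = 0.001964371257
t = rho*dH*1000/dT * (term1 + term2)
t = 1004*331*1000/30.7 * (0.003115384615 + 0.001964371257)
t = 54988 s

54988


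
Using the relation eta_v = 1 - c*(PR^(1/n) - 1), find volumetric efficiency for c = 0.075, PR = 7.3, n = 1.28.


PR^(1/n) = 7.3^(1/1.28) = 4.72575263
eta_v = 1 - 0.075 * (4.72575263 - 1)
eta_v = 0.7206

0.7206


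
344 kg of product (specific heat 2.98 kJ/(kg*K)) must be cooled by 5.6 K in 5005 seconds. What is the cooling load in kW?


Q = m * cp * dT / t
Q = 344 * 2.98 * 5.6 / 5005
Q = 1.147 kW

1.147


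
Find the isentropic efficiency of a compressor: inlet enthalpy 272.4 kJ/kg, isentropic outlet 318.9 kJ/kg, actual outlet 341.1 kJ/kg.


dh_ideal = 318.9 - 272.4 = 46.5 kJ/kg
dh_actual = 341.1 - 272.4 = 68.7 kJ/kg
eta_s = dh_ideal / dh_actual = 46.5 / 68.7
eta_s = 0.6769

0.6769


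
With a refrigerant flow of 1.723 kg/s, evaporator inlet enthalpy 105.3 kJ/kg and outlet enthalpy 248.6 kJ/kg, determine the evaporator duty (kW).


dh = 248.6 - 105.3 = 143.3 kJ/kg
Q_evap = m_dot * dh = 1.723 * 143.3
Q_evap = 246.91 kW

246.91


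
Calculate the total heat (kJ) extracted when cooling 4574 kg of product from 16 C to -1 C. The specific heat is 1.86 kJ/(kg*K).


dT = 16 - (-1) = 17 K
Q = m * cp * dT = 4574 * 1.86 * 17
Q = 144630 kJ

144630


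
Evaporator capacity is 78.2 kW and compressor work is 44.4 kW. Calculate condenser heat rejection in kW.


Q_cond = Q_evap + W
Q_cond = 78.2 + 44.4
Q_cond = 122.6 kW

122.6


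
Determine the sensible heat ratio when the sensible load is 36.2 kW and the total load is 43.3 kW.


SHR = Q_sensible / Q_total
SHR = 36.2 / 43.3
SHR = 0.836

0.836


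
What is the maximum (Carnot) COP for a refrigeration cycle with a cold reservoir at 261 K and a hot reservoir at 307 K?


dT = 307 - 261 = 46 K
COP_carnot = T_cold / dT = 261 / 46
COP_carnot = 5.674

5.674


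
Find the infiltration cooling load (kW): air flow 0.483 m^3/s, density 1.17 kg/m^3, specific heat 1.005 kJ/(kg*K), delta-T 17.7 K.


Q = V_dot * rho * cp * dT
Q = 0.483 * 1.17 * 1.005 * 17.7
Q = 10.052 kW

10.052


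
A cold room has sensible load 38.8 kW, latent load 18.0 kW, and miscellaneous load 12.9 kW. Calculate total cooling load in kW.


Q_total = Q_s + Q_l + Q_misc
Q_total = 38.8 + 18.0 + 12.9
Q_total = 69.7 kW

69.7


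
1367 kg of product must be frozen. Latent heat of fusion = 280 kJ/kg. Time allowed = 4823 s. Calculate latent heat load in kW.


Q_lat = m * h_fg / t
Q_lat = 1367 * 280 / 4823
Q_lat = 79.36 kW

79.36


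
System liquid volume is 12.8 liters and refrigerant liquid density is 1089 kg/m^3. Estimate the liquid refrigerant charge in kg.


Charge = V * rho / 1000
Charge = 12.8 * 1089 / 1000
Charge = 13.94 kg

13.94


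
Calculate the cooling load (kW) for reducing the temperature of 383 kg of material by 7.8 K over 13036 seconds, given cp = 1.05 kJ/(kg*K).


Q = m * cp * dT / t
Q = 383 * 1.05 * 7.8 / 13036
Q = 0.241 kW

0.241


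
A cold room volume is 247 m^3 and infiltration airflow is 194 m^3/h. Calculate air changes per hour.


ACH = flow / volume
ACH = 194 / 247
ACH = 0.785

0.785


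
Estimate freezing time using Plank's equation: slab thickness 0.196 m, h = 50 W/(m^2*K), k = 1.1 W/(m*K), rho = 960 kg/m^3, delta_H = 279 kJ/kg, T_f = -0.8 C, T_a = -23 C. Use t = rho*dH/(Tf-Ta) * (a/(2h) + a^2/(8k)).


dT = -0.8 - (-23) = 22.2 K
term1 = a/(2h) = 0.196/(2*50) = 0.00196
term2 = a^2/(8k) = 0.196^2/(8*1.1) = 0.004365454545
t = rho*dH*1000/dT * (term1 + term2)
t = 960*279*1000/22.2 * (0.00196 + 0.004365454545)
t = 76316 s

76316


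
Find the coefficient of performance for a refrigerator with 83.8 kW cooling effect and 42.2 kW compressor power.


COP = Q_evap / W
COP = 83.8 / 42.2
COP = 1.986

1.986


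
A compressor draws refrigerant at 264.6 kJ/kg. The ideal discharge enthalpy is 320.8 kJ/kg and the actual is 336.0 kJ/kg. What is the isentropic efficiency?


dh_ideal = 320.8 - 264.6 = 56.2 kJ/kg
dh_actual = 336.0 - 264.6 = 71.4 kJ/kg
eta_s = dh_ideal / dh_actual = 56.2 / 71.4
eta_s = 0.7871

0.7871


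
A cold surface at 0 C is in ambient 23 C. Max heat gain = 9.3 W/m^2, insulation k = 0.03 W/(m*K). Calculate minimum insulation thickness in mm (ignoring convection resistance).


dT = 23 - (0) = 23 K
thickness = k * dT / q_max * 1000
thickness = 0.03 * 23 / 9.3 * 1000
thickness = 74.2 mm

74.2


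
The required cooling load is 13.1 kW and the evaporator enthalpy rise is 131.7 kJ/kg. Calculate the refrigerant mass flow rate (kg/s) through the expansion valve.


m_dot = Q / dh
m_dot = 13.1 / 131.7
m_dot = 0.0995 kg/s

0.0995


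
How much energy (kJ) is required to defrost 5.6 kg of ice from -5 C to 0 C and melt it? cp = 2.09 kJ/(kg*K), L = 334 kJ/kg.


Sensible heat = cp * dT = 2.09 * 5 = 10.45 kJ/kg
Total per kg = 10.45 + 334 = 344.45 kJ/kg
Q = m * total = 5.6 * 344.45
Q = 1928.9 kJ

1928.9


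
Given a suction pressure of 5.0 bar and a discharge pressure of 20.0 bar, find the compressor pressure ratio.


PR = P_high / P_low
PR = 20.0 / 5.0
PR = 4.0

4.0


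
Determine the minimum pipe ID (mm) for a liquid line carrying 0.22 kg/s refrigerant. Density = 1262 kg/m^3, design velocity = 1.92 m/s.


A = m_dot / (rho * v) = 0.22 / (1262 * 1.92) = 0.00009079503434 m^2
d = sqrt(4*A/pi) * 1000
d = 10.8 mm

10.8


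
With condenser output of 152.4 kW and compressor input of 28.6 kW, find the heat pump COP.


COP_hp = Q_cond / W
COP_hp = 152.4 / 28.6
COP_hp = 5.329

5.329


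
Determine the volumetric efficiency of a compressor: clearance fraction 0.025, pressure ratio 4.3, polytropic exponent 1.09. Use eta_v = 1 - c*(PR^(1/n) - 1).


PR^(1/n) = 4.3^(1/1.09) = 3.81209505
eta_v = 1 - 0.025 * (3.81209505 - 1)
eta_v = 0.9297

0.9297


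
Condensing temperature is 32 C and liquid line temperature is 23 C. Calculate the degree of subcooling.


Subcooling = T_cond - T_liquid
Subcooling = 32 - 23
Subcooling = 9 K

9


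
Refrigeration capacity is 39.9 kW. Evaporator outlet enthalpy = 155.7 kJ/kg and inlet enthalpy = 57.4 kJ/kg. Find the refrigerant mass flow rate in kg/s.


dh = 155.7 - 57.4 = 98.3 kJ/kg
m_dot = Q / dh = 39.9 / 98.3 = 0.4059 kg/s

0.4059


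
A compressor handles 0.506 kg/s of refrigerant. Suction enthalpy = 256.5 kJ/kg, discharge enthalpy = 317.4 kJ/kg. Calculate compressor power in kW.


dh = 317.4 - 256.5 = 60.9 kJ/kg
W = m_dot * dh = 0.506 * 60.9 = 30.82 kW

30.82


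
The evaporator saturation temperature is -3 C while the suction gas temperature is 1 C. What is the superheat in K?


Superheat = T_suction - T_evap
Superheat = 1 - (-3)
Superheat = 4 K

4


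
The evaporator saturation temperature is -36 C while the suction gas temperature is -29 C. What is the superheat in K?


Superheat = T_suction - T_evap
Superheat = -29 - (-36)
Superheat = 7 K

7


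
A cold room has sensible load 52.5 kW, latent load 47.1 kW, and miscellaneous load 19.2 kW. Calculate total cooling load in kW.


Q_total = Q_s + Q_l + Q_misc
Q_total = 52.5 + 47.1 + 19.2
Q_total = 118.8 kW

118.8


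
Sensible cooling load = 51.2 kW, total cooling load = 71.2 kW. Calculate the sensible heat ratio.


SHR = Q_sensible / Q_total
SHR = 51.2 / 71.2
SHR = 0.719

0.719


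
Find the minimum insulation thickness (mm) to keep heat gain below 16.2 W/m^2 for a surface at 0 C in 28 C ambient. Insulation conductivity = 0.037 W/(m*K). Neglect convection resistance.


dT = 28 - (0) = 28 K
thickness = k * dT / q_max * 1000
thickness = 0.037 * 28 / 16.2 * 1000
thickness = 64.0 mm

64.0


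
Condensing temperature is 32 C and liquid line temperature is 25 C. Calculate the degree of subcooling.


Subcooling = T_cond - T_liquid
Subcooling = 32 - 25
Subcooling = 7 K

7


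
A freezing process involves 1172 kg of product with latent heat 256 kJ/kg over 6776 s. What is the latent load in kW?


Q_lat = m * h_fg / t
Q_lat = 1172 * 256 / 6776
Q_lat = 44.28 kW

44.28


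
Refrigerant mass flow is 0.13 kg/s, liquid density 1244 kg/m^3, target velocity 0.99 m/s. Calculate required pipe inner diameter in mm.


A = m_dot / (rho * v) = 0.13 / (1244 * 0.99) = 0.0001055571795 m^2
d = sqrt(4*A/pi) * 1000
d = 11.6 mm

11.6


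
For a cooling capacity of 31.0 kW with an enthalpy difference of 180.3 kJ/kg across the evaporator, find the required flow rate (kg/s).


m_dot = Q / dh
m_dot = 31.0 / 180.3
m_dot = 0.1719 kg/s

0.1719


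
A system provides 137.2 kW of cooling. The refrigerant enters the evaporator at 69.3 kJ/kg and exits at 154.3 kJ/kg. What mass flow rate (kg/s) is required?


dh = 154.3 - 69.3 = 85.0 kJ/kg
m_dot = Q / dh = 137.2 / 85.0 = 1.6141 kg/s

1.6141


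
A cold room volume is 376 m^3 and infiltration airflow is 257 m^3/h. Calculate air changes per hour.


ACH = flow / volume
ACH = 257 / 376
ACH = 0.684

0.684


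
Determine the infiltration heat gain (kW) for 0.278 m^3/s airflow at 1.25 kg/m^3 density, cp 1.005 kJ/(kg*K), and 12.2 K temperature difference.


Q = V_dot * rho * cp * dT
Q = 0.278 * 1.25 * 1.005 * 12.2
Q = 4.261 kW

4.261


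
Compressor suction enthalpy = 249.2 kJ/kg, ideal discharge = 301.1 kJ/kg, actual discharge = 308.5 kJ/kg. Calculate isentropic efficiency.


dh_ideal = 301.1 - 249.2 = 51.9 kJ/kg
dh_actual = 308.5 - 249.2 = 59.3 kJ/kg
eta_s = dh_ideal / dh_actual = 51.9 / 59.3
eta_s = 0.8752

0.8752


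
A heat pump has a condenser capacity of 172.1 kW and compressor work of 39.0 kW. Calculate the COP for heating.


COP_hp = Q_cond / W
COP_hp = 172.1 / 39.0
COP_hp = 4.413

4.413


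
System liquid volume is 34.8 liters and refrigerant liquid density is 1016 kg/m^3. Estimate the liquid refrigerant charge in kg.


Charge = V * rho / 1000
Charge = 34.8 * 1016 / 1000
Charge = 35.36 kg

35.36


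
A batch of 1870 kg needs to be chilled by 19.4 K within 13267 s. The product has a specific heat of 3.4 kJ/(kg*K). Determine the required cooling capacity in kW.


Q = m * cp * dT / t
Q = 1870 * 3.4 * 19.4 / 13267
Q = 9.297 kW

9.297


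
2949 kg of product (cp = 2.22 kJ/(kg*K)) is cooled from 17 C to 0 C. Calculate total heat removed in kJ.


dT = 17 - (0) = 17 K
Q = m * cp * dT = 2949 * 2.22 * 17
Q = 111295 kJ

111295


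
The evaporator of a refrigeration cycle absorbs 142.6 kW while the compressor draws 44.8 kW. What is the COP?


COP = Q_evap / W
COP = 142.6 / 44.8
COP = 3.183

3.183


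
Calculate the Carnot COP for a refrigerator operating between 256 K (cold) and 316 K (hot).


dT = 316 - 256 = 60 K
COP_carnot = T_cold / dT = 256 / 60
COP_carnot = 4.267

4.267


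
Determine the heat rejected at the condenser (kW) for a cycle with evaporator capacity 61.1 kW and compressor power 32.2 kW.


Q_cond = Q_evap + W
Q_cond = 61.1 + 32.2
Q_cond = 93.3 kW

93.3


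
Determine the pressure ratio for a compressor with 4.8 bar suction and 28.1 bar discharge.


PR = P_high / P_low
PR = 28.1 / 4.8
PR = 5.854

5.854


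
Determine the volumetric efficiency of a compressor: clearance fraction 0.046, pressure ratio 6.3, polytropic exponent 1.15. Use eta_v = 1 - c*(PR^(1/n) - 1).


PR^(1/n) = 6.3^(1/1.15) = 4.95540025
eta_v = 1 - 0.046 * (4.95540025 - 1)
eta_v = 0.8181

0.8181


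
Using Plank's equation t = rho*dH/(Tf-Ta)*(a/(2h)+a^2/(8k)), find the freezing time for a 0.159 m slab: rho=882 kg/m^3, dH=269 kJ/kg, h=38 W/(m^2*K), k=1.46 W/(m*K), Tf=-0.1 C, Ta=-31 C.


dT = -0.1 - (-31) = 30.9 K
term1 = a/(2h) = 0.159/(2*38) = 0.002092105263
term2 = a^2/(8k) = 0.159^2/(8*1.46) = 0.002164469178
t = rho*dH*1000/dT * (term1 + term2)
t = 882*269*1000/30.9 * (0.002092105263 + 0.002164469178)
t = 32683 s

32683


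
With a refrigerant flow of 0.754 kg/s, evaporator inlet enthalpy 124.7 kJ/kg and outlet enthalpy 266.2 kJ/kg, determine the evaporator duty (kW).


dh = 266.2 - 124.7 = 141.5 kJ/kg
Q_evap = m_dot * dh = 0.754 * 141.5
Q_evap = 106.69 kW

106.69


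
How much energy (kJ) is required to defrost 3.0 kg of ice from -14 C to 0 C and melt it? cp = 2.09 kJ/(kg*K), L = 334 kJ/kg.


Sensible heat = cp * dT = 2.09 * 14 = 29.26 kJ/kg
Total per kg = 29.26 + 334 = 363.26 kJ/kg
Q = m * total = 3.0 * 363.26
Q = 1089.8 kJ

1089.8


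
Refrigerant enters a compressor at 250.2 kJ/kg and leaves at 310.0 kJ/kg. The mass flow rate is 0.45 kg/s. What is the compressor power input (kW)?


dh = 310.0 - 250.2 = 59.8 kJ/kg
W = m_dot * dh = 0.45 * 59.8 = 26.91 kW

26.91


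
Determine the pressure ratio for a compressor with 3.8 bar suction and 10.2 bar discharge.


PR = P_high / P_low
PR = 10.2 / 3.8
PR = 2.684

2.684


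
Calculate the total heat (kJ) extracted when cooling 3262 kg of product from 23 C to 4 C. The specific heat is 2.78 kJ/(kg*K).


dT = 23 - (4) = 19 K
Q = m * cp * dT = 3262 * 2.78 * 19
Q = 172299 kJ

172299


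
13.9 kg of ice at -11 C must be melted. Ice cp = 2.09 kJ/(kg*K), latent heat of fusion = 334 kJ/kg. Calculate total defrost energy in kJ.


Sensible heat = cp * dT = 2.09 * 11 = 22.99 kJ/kg
Total per kg = 22.99 + 334 = 356.99 kJ/kg
Q = m * total = 13.9 * 356.99
Q = 4962.2 kJ

4962.2


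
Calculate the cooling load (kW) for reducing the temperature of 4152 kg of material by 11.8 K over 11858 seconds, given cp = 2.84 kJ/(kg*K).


Q = m * cp * dT / t
Q = 4152 * 2.84 * 11.8 / 11858
Q = 11.734 kW

11.734


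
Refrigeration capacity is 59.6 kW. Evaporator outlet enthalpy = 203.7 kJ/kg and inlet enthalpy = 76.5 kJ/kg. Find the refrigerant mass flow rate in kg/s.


dh = 203.7 - 76.5 = 127.2 kJ/kg
m_dot = Q / dh = 59.6 / 127.2 = 0.4686 kg/s

0.4686


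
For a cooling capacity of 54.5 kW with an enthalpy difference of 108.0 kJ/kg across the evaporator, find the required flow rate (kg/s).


m_dot = Q / dh
m_dot = 54.5 / 108.0
m_dot = 0.5046 kg/s

0.5046


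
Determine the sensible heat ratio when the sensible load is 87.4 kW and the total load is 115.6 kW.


SHR = Q_sensible / Q_total
SHR = 87.4 / 115.6
SHR = 0.756

0.756


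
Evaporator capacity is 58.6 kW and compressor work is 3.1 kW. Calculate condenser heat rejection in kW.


Q_cond = Q_evap + W
Q_cond = 58.6 + 3.1
Q_cond = 61.7 kW

61.7


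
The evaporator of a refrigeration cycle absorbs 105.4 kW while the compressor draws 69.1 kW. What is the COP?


COP = Q_evap / W
COP = 105.4 / 69.1
COP = 1.525

1.525


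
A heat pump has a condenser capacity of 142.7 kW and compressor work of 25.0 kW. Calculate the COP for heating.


COP_hp = Q_cond / W
COP_hp = 142.7 / 25.0
COP_hp = 5.708

5.708


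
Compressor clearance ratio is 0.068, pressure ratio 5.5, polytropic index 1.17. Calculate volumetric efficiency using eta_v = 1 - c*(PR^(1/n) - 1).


PR^(1/n) = 5.5^(1/1.17) = 4.29327417
eta_v = 1 - 0.068 * (4.29327417 - 1)
eta_v = 0.7761

0.7761


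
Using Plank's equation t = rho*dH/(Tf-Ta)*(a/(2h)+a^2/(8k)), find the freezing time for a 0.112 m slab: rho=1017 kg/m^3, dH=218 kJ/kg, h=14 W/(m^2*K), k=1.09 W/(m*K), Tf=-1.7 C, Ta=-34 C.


dT = -1.7 - (-34) = 32.3 K
term1 = a/(2h) = 0.112/(2*14) = 0.004
term2 = a^2/(8k) = 0.112^2/(8*1.09) = 0.00143853211
t = rho*dH*1000/dT * (term1 + term2)
t = 1017*218*1000/32.3 * (0.004 + 0.00143853211)
t = 37330 s

37330


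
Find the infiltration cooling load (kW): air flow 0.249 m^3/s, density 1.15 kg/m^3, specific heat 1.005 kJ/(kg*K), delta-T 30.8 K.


Q = V_dot * rho * cp * dT
Q = 0.249 * 1.15 * 1.005 * 30.8
Q = 8.864 kW

8.864


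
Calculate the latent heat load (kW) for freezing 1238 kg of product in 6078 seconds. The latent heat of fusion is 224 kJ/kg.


Q_lat = m * h_fg / t
Q_lat = 1238 * 224 / 6078
Q_lat = 45.63 kW

45.63


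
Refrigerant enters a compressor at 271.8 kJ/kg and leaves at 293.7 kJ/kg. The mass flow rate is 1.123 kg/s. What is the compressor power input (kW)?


dh = 293.7 - 271.8 = 21.9 kJ/kg
W = m_dot * dh = 1.123 * 21.9 = 24.59 kW

24.59


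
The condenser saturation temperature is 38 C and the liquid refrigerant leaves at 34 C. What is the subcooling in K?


Subcooling = T_cond - T_liquid
Subcooling = 38 - 34
Subcooling = 4 K

4


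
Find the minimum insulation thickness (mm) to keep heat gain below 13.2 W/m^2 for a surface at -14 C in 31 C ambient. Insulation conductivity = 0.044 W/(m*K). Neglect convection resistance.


dT = 31 - (-14) = 45 K
thickness = k * dT / q_max * 1000
thickness = 0.044 * 45 / 13.2 * 1000
thickness = 150.0 mm

150.0


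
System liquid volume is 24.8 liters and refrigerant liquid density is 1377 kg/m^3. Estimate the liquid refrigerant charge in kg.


Charge = V * rho / 1000
Charge = 24.8 * 1377 / 1000
Charge = 34.15 kg

34.15


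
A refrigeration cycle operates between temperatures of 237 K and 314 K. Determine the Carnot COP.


dT = 314 - 237 = 77 K
COP_carnot = T_cold / dT = 237 / 77
COP_carnot = 3.078

3.078


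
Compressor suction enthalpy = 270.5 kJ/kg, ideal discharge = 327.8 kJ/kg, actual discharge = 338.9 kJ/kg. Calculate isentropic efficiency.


dh_ideal = 327.8 - 270.5 = 57.3 kJ/kg
dh_actual = 338.9 - 270.5 = 68.4 kJ/kg
eta_s = dh_ideal / dh_actual = 57.3 / 68.4
eta_s = 0.8377

0.8377


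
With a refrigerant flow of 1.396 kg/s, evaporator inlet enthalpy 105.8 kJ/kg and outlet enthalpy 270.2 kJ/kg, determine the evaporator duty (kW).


dh = 270.2 - 105.8 = 164.4 kJ/kg
Q_evap = m_dot * dh = 1.396 * 164.4
Q_evap = 229.5 kW

229.5


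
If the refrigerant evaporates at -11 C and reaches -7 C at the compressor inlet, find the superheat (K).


Superheat = T_suction - T_evap
Superheat = -7 - (-11)
Superheat = 4 K

4


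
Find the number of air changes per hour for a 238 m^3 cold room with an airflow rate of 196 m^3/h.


ACH = flow / volume
ACH = 196 / 238
ACH = 0.824

0.824


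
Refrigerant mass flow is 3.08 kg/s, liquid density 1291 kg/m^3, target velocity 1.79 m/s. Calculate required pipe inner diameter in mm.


A = m_dot / (rho * v) = 3.08 / (1291 * 1.79) = 0.001332819823 m^2
d = sqrt(4*A/pi) * 1000
d = 41.2 mm

41.2


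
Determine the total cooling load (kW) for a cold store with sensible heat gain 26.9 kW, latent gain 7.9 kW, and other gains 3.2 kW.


Q_total = Q_s + Q_l + Q_misc
Q_total = 26.9 + 7.9 + 3.2
Q_total = 38.0 kW

38.0


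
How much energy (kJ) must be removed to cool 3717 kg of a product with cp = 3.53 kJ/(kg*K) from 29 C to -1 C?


dT = 29 - (-1) = 30 K
Q = m * cp * dT = 3717 * 3.53 * 30
Q = 393630 kJ

393630


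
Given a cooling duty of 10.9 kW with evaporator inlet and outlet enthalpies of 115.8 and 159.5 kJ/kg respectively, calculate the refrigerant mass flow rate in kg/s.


dh = 159.5 - 115.8 = 43.7 kJ/kg
m_dot = Q / dh = 10.9 / 43.7 = 0.2494 kg/s

0.2494


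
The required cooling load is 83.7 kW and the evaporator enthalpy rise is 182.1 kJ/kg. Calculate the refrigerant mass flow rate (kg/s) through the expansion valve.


m_dot = Q / dh
m_dot = 83.7 / 182.1
m_dot = 0.4596 kg/s

0.4596


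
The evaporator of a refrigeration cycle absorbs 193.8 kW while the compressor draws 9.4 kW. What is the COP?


COP = Q_evap / W
COP = 193.8 / 9.4
COP = 20.617

20.617


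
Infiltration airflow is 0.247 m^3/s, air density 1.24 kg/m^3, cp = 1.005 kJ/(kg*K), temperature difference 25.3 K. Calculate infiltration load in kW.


Q = V_dot * rho * cp * dT
Q = 0.247 * 1.24 * 1.005 * 25.3
Q = 7.788 kW

7.788


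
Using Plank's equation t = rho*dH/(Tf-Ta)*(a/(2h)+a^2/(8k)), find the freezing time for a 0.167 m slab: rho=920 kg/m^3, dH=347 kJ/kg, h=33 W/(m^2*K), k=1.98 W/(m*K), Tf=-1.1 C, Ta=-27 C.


dT = -1.1 - (-27) = 25.9 K
term1 = a/(2h) = 0.167/(2*33) = 0.00253030303
term2 = a^2/(8k) = 0.167^2/(8*1.98) = 0.001760669192
t = rho*dH*1000/dT * (term1 + term2)
t = 920*347*1000/25.9 * (0.00253030303 + 0.001760669192)
t = 52890 s

52890


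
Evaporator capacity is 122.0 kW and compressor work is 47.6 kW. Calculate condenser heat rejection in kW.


Q_cond = Q_evap + W
Q_cond = 122.0 + 47.6
Q_cond = 169.6 kW

169.6


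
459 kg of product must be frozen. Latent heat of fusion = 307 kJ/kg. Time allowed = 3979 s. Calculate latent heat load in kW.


Q_lat = m * h_fg / t
Q_lat = 459 * 307 / 3979
Q_lat = 35.41 kW

35.41


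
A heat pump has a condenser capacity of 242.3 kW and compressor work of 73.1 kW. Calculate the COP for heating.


COP_hp = Q_cond / W
COP_hp = 242.3 / 73.1
COP_hp = 3.315

3.315


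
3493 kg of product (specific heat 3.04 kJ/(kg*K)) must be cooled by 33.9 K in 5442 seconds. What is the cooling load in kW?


Q = m * cp * dT / t
Q = 3493 * 3.04 * 33.9 / 5442
Q = 66.147 kW

66.147


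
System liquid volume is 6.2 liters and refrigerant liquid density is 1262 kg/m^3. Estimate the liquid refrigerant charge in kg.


Charge = V * rho / 1000
Charge = 6.2 * 1262 / 1000
Charge = 7.82 kg

7.82


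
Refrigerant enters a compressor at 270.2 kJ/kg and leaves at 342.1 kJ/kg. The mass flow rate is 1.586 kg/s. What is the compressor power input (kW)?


dh = 342.1 - 270.2 = 71.9 kJ/kg
W = m_dot * dh = 1.586 * 71.9 = 114.03 kW

114.03


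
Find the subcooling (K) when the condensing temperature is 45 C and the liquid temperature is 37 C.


Subcooling = T_cond - T_liquid
Subcooling = 45 - 37
Subcooling = 8 K

8


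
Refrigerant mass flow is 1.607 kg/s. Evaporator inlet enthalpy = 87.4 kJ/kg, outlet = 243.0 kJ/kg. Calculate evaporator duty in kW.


dh = 243.0 - 87.4 = 155.6 kJ/kg
Q_evap = m_dot * dh = 1.607 * 155.6
Q_evap = 250.05 kW

250.05


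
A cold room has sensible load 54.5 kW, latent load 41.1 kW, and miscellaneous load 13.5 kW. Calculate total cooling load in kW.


Q_total = Q_s + Q_l + Q_misc
Q_total = 54.5 + 41.1 + 13.5
Q_total = 109.1 kW

109.1


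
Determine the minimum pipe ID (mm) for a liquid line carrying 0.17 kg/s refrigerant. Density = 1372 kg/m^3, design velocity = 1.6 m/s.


A = m_dot / (rho * v) = 0.17 / (1372 * 1.6) = 0.00007744169096 m^2
d = sqrt(4*A/pi) * 1000
d = 9.9 mm

9.9


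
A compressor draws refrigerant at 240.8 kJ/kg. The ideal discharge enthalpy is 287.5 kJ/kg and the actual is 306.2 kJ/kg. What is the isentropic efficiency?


dh_ideal = 287.5 - 240.8 = 46.7 kJ/kg
dh_actual = 306.2 - 240.8 = 65.4 kJ/kg
eta_s = dh_ideal / dh_actual = 46.7 / 65.4
eta_s = 0.7141

0.7141


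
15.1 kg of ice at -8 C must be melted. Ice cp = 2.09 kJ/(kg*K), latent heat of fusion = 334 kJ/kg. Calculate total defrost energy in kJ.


Sensible heat = cp * dT = 2.09 * 8 = 16.72 kJ/kg
Total per kg = 16.72 + 334 = 350.72 kJ/kg
Q = m * total = 15.1 * 350.72
Q = 5295.9 kJ

5295.9


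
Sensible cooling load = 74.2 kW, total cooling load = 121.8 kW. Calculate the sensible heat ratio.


SHR = Q_sensible / Q_total
SHR = 74.2 / 121.8
SHR = 0.609

0.609


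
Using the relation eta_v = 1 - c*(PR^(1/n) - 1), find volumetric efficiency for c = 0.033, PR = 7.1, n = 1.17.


PR^(1/n) = 7.1^(1/1.17) = 5.34036866
eta_v = 1 - 0.033 * (5.34036866 - 1)
eta_v = 0.8568

0.8568


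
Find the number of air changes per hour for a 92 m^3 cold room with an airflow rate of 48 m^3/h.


ACH = flow / volume
ACH = 48 / 92
ACH = 0.522

0.522


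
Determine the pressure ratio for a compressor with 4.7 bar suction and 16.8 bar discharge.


PR = P_high / P_low
PR = 16.8 / 4.7
PR = 3.574

3.574


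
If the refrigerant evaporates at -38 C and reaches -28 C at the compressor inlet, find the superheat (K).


Superheat = T_suction - T_evap
Superheat = -28 - (-38)
Superheat = 10 K

10


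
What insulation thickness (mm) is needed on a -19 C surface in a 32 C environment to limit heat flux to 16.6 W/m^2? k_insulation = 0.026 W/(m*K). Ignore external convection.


dT = 32 - (-19) = 51 K
thickness = k * dT / q_max * 1000
thickness = 0.026 * 51 / 16.6 * 1000
thickness = 79.9 mm

79.9


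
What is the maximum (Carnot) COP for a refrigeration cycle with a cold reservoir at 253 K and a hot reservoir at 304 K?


dT = 304 - 253 = 51 K
COP_carnot = T_cold / dT = 253 / 51
COP_carnot = 4.961

4.961


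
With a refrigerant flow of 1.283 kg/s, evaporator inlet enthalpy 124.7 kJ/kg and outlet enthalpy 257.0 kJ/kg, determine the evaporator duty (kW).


dh = 257.0 - 124.7 = 132.3 kJ/kg
Q_evap = m_dot * dh = 1.283 * 132.3
Q_evap = 169.74 kW

169.74


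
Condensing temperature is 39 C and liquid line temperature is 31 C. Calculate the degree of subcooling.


Subcooling = T_cond - T_liquid
Subcooling = 39 - 31
Subcooling = 8 K

8


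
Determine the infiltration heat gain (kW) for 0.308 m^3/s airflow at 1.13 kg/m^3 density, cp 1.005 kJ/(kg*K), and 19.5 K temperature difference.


Q = V_dot * rho * cp * dT
Q = 0.308 * 1.13 * 1.005 * 19.5
Q = 6.821 kW

6.821


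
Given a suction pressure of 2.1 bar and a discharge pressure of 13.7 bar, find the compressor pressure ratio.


PR = P_high / P_low
PR = 13.7 / 2.1
PR = 6.524

6.524


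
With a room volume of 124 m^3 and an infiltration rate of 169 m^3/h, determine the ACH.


ACH = flow / volume
ACH = 169 / 124
ACH = 1.363

1.363


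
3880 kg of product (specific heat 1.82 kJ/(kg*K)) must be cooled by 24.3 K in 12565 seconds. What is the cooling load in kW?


Q = m * cp * dT / t
Q = 3880 * 1.82 * 24.3 / 12565
Q = 13.657 kW

13.657


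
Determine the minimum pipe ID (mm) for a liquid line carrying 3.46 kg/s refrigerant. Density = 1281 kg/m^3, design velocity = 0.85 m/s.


A = m_dot / (rho * v) = 3.46 / (1281 * 0.85) = 0.003177664508 m^2
d = sqrt(4*A/pi) * 1000
d = 63.6 mm

63.6


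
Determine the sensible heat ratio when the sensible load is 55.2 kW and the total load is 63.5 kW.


SHR = Q_sensible / Q_total
SHR = 55.2 / 63.5
SHR = 0.869

0.869


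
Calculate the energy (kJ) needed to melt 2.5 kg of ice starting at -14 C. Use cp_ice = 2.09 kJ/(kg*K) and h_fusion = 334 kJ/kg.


Sensible heat = cp * dT = 2.09 * 14 = 29.26 kJ/kg
Total per kg = 29.26 + 334 = 363.26 kJ/kg
Q = m * total = 2.5 * 363.26
Q = 908.2 kJ

908.2


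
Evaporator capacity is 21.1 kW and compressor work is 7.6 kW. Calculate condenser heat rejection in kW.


Q_cond = Q_evap + W
Q_cond = 21.1 + 7.6
Q_cond = 28.7 kW

28.7


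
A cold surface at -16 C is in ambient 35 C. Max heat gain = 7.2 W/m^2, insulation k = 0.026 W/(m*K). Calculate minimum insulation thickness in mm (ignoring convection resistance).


dT = 35 - (-16) = 51 K
thickness = k * dT / q_max * 1000
thickness = 0.026 * 51 / 7.2 * 1000
thickness = 184.2 mm

184.2


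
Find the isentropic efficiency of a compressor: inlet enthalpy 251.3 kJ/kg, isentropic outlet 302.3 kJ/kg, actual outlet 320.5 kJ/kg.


dh_ideal = 302.3 - 251.3 = 51.0 kJ/kg
dh_actual = 320.5 - 251.3 = 69.2 kJ/kg
eta_s = dh_ideal / dh_actual = 51.0 / 69.2
eta_s = 0.737

0.737


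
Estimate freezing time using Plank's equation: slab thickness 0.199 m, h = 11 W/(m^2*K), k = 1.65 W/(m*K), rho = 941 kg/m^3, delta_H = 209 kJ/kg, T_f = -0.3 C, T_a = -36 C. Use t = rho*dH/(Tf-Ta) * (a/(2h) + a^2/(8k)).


dT = -0.3 - (-36) = 35.7 K
term1 = a/(2h) = 0.199/(2*11) = 0.009045454545
term2 = a^2/(8k) = 0.199^2/(8*1.65) = 0.003000075758
t = rho*dH*1000/dT * (term1 + term2)
t = 941*209*1000/35.7 * (0.009045454545 + 0.003000075758)
t = 66358 s

66358


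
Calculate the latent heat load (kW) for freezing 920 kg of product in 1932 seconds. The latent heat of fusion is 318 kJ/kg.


Q_lat = m * h_fg / t
Q_lat = 920 * 318 / 1932
Q_lat = 151.43 kW

151.43


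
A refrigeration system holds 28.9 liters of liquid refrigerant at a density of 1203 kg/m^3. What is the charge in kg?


Charge = V * rho / 1000
Charge = 28.9 * 1203 / 1000
Charge = 34.77 kg

34.77


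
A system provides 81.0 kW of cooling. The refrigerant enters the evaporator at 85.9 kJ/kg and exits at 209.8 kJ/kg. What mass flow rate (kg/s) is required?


dh = 209.8 - 85.9 = 123.9 kJ/kg
m_dot = Q / dh = 81.0 / 123.9 = 0.6538 kg/s

0.6538
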